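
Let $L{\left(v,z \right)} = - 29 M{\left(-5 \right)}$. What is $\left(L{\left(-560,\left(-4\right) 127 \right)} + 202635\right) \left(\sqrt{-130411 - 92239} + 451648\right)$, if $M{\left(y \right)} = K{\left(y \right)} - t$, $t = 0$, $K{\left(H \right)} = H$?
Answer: $91585181440 + 1013900 i \sqrt{8906} \approx 9.1585 \cdot 10^{10} + 9.5683 \cdot 10^{7} i$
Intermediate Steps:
$M{\left(y \right)} = y$ ($M{\left(y \right)} = y - 0 = y + 0 = y$)
$L{\left(v,z \right)} = 145$ ($L{\left(v,z \right)} = \left(-29\right) \left(-5\right) = 145$)
$\left(L{\left(-560,\left(-4\right) 127 \right)} + 202635\right) \left(\sqrt{-130411 - 92239} + 451648\right) = \left(145 + 202635\right) \left(\sqrt{-130411 - 92239} + 451648\right) = 202780 \left(\sqrt{-130411 - 92239} + 451648\right) = 202780 \left(\sqrt{-222650} + 451648\right) = 202780 \left(5 i \sqrt{8906} + 451648\right) = 202780 \left(451648 + 5 i \sqrt{8906}\right) = 91585181440 + 1013900 i \sqrt{8906}$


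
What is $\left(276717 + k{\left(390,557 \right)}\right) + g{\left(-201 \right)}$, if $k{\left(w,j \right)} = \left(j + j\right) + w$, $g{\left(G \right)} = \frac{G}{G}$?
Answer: $278222$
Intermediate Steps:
$g{\left(G \right)} = 1$
$k{\left(w,j \right)} = w + 2 j$ ($k{\left(w,j \right)} = 2 j + w = w + 2 j$)
$\left(276717 + k{\left(390,557 \right)}\right) + g{\left(-201 \right)} = \left(276717 + \left(390 + 2 \cdot 557\right)\right) + 1 = \left(276717 + \left(390 + 1114\right)\right) + 1 = \left(276717 + 1504\right) + 1 = 278221 + 1 = 278222$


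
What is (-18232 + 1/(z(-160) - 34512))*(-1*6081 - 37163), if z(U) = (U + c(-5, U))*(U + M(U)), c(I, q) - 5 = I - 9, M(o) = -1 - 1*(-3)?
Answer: 3078798115862/3905 ≈ 7.8842e+8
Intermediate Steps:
M(o) = 2 (M(o) = -1 + 3 = 2)
c(I, q) = -4 + I (c(I, q) = 5 + (I - 9) = 5 + (-9 + I) = -4 + I)
z(U) = (-9 + U)*(2 + U) (z(U) = (U + (-4 - 5))*(U + 2) = (U - 9)*(2 + U) = (-9 + U)*(2 + U))
(-18232 + 1/(z(-160) - 34512))*(-1*6081 - 37163) = (-18232 + 1/((-18 + (-160)² - 7*(-160)) - 34512))*(-1*6081 - 37163) = (-18232 + 1/((-18 + 25600 + 1120) - 34512))*(-6081 - 37163) = (-18232 + 1/(26702 - 34512))*(-43244) = (-18232 + 1/(-7810))*(-43244) = (-18232 - 1/7810)*(-43244) = -142391921/7810*(-43244) = 3078798115862/3905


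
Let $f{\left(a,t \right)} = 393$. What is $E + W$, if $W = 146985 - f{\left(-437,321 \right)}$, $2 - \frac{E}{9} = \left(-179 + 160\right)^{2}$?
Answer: $143361$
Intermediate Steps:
$E = -3231$ ($E = 18 - 9 \left(-179 + 160\right)^{2} = 18 - 9 \left(-19\right)^{2} = 18 - 3249 = -3231$)
$W = 146592$ ($W = 146985 - 393 = 146592$)
$E + W = -3231 + 146592 = 143361$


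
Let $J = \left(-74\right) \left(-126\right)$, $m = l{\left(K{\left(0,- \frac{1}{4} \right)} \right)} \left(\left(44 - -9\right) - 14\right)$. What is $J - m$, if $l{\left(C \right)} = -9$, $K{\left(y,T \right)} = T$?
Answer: $9675$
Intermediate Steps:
$m = -351$ ($m = - 9 \left(\left(44 - -9\right) - 14\right) = - 9 \left(\left(44 + 9\right) - 14\right) = - 9 \left(53 - 14\right) = \left(-9\right) 39 = -351$)
$J = 9324$
$J - m = 9324 - -351 = 9324 + 351 = 9675$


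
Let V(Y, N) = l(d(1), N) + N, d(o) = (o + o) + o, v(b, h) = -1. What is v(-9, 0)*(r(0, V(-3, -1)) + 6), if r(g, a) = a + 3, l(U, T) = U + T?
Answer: -10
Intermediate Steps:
d(o) = 3*o (d(o) = 2*o + o = 3*o)
l(U, T) = T + U
V(Y, N) = 3 + 2*N (V(Y, N) = (N + 3*1) + N = (N + 3) + N = (3 + N) + N = 3 + 2*N)
r(g, a) = 3 + a
v(-9, 0)*(r(0, V(-3, -1)) + 6) = -((3 + (3 + 2*(-1))) + 6) = -((3 + (3 - 2)) + 6) = -((3 + 1) + 6) = -(4 + 6) = -1*10 = -10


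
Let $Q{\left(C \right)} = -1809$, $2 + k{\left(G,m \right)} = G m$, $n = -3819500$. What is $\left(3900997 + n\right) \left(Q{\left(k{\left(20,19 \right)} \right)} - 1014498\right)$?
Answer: $-82825971579$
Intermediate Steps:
$k{\left(G,m \right)} = -2 + G m$
$\left(3900997 + n\right) \left(Q{\left(k{\left(20,19 \right)} \right)} - 1014498\right) = \left(3900997 - 3819500\right) \left(-1809 - 1014498\right) = 81497 \left(-1016307\right) = -82825971579$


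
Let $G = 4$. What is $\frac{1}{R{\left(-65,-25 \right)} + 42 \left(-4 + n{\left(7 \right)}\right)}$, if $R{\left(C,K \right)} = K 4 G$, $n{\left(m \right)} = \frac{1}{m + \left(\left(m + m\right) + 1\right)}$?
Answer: $- \frac{11}{6227} \approx -0.0017665$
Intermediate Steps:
$n{\left(m \right)} = \frac{1}{1 + 3 m}$ ($n{\left(m \right)} = \frac{1}{m + \left(2 m + 1\right)} = \frac{1}{m + \left(1 + 2 m\right)} = \frac{1}{1 + 3 m}$)
$R{\left(C,K \right)} = 16 K$ ($R{\left(C,K \right)} = K 4 \cdot 4 = 4 K 4 = 16 K$)
$\frac{1}{R{\left(-65,-25 \right)} + 42 \left(-4 + n{\left(7 \right)}\right)} = \frac{1}{16 \left(-25\right) + 42 \left(-4 + \frac{1}{1 + 3 \cdot 7}\right)} = \frac{1}{-400 + 42 \left(-4 + \frac{1}{1 + 21}\right)} = \frac{1}{-400 + 42 \left(-4 + \frac{1}{22}\right)} = \frac{1}{-400 + 42 \left(- \frac{87}{22}\right)} = \frac{1}{-400 - \frac{1827}{11}} = \frac{1}{- \frac{6227}{11}} = - \frac{11}{6227}$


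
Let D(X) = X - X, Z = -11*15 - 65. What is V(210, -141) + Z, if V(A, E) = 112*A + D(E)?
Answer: 23290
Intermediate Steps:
Z = -230 (Z = -165 - 65 = -230)
D(X) = 0
V(A, E) = 112*A (V(A, E) = 112*A + 0 = 112*A)
V(210, -141) + Z = 112*210 - 230 = 23520 - 230 = 23290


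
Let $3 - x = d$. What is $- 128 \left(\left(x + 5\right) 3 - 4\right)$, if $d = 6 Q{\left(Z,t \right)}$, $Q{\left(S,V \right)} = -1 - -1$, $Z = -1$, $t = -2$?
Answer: $-2560$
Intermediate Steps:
$Q{\left(S,V \right)} = 0$ ($Q{\left(S,V \right)} = -1 + 1 = 0$)
$d = 0$ ($d = 6 \cdot 0 = 0$)
$x = 3$ ($x = 3 - 0 = 3 + 0 = 3$)
$- 128 \left(\left(x + 5\right) 3 - 4\right) = - 128 \left(\left(3 + 5\right) 3 - 4\right) = - 128 \left(8 \cdot 3 - 4\right) = - 128 \left(24 - 4\right) = \left(-128\right) 20 = -2560$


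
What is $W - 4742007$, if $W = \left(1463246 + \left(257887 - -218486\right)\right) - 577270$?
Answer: $-3379658$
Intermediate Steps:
$W = 1362349$ ($W = \left(1463246 + \left(257887 + 218486\right)\right) - 577270 = \left(1463246 + 476373\right) - 577270 = 1939619 - 577270 = 1362349$)
$W - 4742007 = 1362349 - 4742007 = -3379658$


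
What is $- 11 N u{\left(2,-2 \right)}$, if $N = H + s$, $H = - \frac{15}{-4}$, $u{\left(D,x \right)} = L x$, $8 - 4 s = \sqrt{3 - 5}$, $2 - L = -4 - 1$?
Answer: $\frac{1771}{2} - \frac{77 i \sqrt{2}}{2} \approx 885.5 - 54.447 i$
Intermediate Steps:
$L = 7$ ($L = 2 - \left(-4 - 1\right) = 2 - -5 = 2 + 5 = 7$)
$s = 2 - \frac{i \sqrt{2}}{4}$ ($s = 2 - \frac{\sqrt{3 - 5}}{4} = 2 - \frac{\sqrt{-2}}{4} = 2 - \frac{i \sqrt{2}}{4} \approx 2.0 - 0.35355 i$)
$u{\left(D,x \right)} = 7 x$
$H = \frac{15}{4}$ ($H = \left(-15\right) \left(- \frac{1}{4}\right) = \frac{15}{4} \approx 3.75$)
$N = \frac{23}{4} - \frac{i \sqrt{2}}{4}$ ($N = \frac{15}{4} + \left(2 - \frac{i \sqrt{2}}{4}\right) = \frac{23}{4} - \frac{i \sqrt{2}}{4} \approx 5.75 - 0.35355 i$)
$- 11 N u{\left(2,-2 \right)} = - 11 \left(\frac{23}{4} - \frac{i \sqrt{2}}{4}\right) 7 \left(-2\right) = \left(- \frac{253}{4} + \frac{11 i \sqrt{2}}{4}\right) \left(-14\right) = \frac{1771}{2} - \frac{77 i \sqrt{2}}{2}$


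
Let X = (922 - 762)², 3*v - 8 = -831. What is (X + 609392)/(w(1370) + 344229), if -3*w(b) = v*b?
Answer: 5714928/4225571 ≈ 1.3525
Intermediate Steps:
v = -823/3 (v = 8/3 + (⅓)*(-831) = 8/3 - 277 = -823/3 ≈ -274.33)
w(b) = 823*b/9 (w(b) = -(-823)*b/9 = 823*b/9)
X = 25600 (X = 160² = 25600)
(X + 609392)/(w(1370) + 344229) = (25600 + 609392)/((823/9)*1370 + 344229) = 634992/(1127510/9 + 344229) = 634992/(4225571/9) = 634992*(9/4225571) = 5714928/4225571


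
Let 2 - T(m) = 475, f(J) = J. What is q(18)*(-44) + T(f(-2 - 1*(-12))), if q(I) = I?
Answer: -1265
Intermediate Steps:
T(m) = -473 (T(m) = 2 - 1*475 = 2 - 475 = -473)
q(18)*(-44) + T(f(-2 - 1*(-12))) = 18*(-44) - 473 = -792 - 473 = -1265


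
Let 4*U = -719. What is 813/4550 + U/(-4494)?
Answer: 1277567/5842200 ≈ 0.21868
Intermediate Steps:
U = -719/4 (U = (1/4)*(-719) = -719/4 ≈ -179.75)
813/4550 + U/(-4494) = 813/4550 - 719/4/(-4494) = 813*(1/4550) - 719/4*(-1/4494) = 813/4550 + 719/17976 = 1277567/5842200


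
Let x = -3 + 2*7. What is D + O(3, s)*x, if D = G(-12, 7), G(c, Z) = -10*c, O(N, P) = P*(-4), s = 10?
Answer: -320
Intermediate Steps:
O(N, P) = -4*P
D = 120 (D = -10*(-12) = 120)
x = 11 (x = -3 + 14 = 11)
D + O(3, s)*x = 120 - 4*10*11 = 120 - 40*11 = 120 - 440 = -320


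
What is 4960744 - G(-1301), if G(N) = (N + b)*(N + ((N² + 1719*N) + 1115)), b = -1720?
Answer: -1638475340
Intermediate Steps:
G(N) = (-1720 + N)*(1115 + N² + 1720*N) (G(N) = (N - 1720)*(N + ((N² + 1719*N) + 1115)) = (-1720 + N)*(N + (1115 + N² + 1719*N)) = (-1720 + N)*(1115 + N² + 1720*N))
4960744 - G(-1301) = 4960744 - (-1917800 + (-1301)³ - 2957285*(-1301)) = 4960744 - (-1917800 - 2202073901 + 3847427785) = 4960744 - 1*1643436084 = 4960744 - 1643436084 = -1638475340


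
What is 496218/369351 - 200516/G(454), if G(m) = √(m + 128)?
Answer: 165406/123117 - 100258*√582/291 ≈ -8310.3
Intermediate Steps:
G(m) = √(128 + m)
496218/369351 - 200516/G(454) = 496218/369351 - 200516/√(128 + 454) = 496218*(1/369351) - 200516*√582/582 = 165406/123117 - 100258*√582/291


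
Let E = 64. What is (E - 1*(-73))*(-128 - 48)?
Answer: -24112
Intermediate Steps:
(E - 1*(-73))*(-128 - 48) = (64 - 1*(-73))*(-128 - 48) = (64 + 73)*(-176) = 137*(-176) = -24112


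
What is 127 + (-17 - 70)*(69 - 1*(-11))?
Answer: -6833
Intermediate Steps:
127 + (-17 - 70)*(69 - 1*(-11)) = 127 - 87*(69 + 11) = 127 - 87*80 = 127 - 6960 = -6833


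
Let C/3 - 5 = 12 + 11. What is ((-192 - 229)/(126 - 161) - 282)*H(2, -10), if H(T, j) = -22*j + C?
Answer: -2872496/35 ≈ -82071.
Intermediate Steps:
C = 84 (C = 15 + 3*(12 + 11) = 15 + 3*23 = 15 + 69 = 84)
H(T, j) = 84 - 22*j (H(T, j) = -22*j + 84 = 84 - 22*j)
((-192 - 229)/(126 - 161) - 282)*H(2, -10) = ((-192 - 229)/(126 - 161) - 282)*(84 - 22*(-10)) = (-421/(-35) - 282)*(84 + 220) = (-421*(-1/35) - 282)*304 = (421/35 - 282)*304 = -9449/35*304 = -2872496/35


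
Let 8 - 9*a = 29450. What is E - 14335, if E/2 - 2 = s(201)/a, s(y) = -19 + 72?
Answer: -70322376/4907 ≈ -14331.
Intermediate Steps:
a = -9814/3 (a = 8/9 - ⅑*29450 = 8/9 - 29450/9 = -9814/3 ≈ -3271.3)
s(y) = 53
E = 19469/4907 (E = 4 + 2*(53/(-9814/3)) = 4 + 2*(53*(-3/9814)) = 4 + 2*(-159/9814) = 4 - 159/4907 = 19469/4907 ≈ 3.9676)
E - 14335 = 19469/4907 - 14335 = -70322376/4907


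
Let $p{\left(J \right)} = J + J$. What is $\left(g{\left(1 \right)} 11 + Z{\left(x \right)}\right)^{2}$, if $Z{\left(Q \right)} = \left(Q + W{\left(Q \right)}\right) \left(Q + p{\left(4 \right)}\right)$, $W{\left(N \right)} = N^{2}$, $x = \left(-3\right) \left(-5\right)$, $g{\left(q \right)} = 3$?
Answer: $30835809$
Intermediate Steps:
$x = 15$
$p{\left(J \right)} = 2 J$
$Z{\left(Q \right)} = \left(8 + Q\right) \left(Q + Q^{2}\right)$ ($Z{\left(Q \right)} = \left(Q + Q^{2}\right) \left(Q + 2 \cdot 4\right) = \left(Q + Q^{2}\right) \left(Q + 8\right) = \left(Q + Q^{2}\right) \left(8 + Q\right) = \left(8 + Q\right) \left(Q + Q^{2}\right)$)
$\left(g{\left(1 \right)} 11 + Z{\left(x \right)}\right)^{2} = \left(3 \cdot 11 + 15 \left(8 + 15^{2} + 9 \cdot 15\right)\right)^{2} = \left(33 + 15 \left(8 + 225 + 135\right)\right)^{2} = \left(33 + 15 \cdot 368\right)^{2} = \left(33 + 5520\right)^{2} = 5553^{2} = 30835809$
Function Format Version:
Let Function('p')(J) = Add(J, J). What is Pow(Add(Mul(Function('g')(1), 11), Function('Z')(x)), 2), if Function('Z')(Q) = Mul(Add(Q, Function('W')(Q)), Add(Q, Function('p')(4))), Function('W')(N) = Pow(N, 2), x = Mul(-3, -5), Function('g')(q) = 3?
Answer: 30835809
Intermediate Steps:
x = 15
Function('p')(J) = Mul(2, J)
Function('Z')(Q) = Mul(Add(8, Q), Add(Q, Pow(Q, 2))) (Function('Z')(Q) = Mul(Add(Q, Pow(Q, 2)), Add(Q, Mul(2, 4))) = Mul(Add(Q, Pow(Q, 2)), Add(Q, 8)) = Mul(Add(Q, Pow(Q, 2)), Add(8, Q)) = Mul(Add(8, Q), Add(Q, Pow(Q, 2))))
Pow(Add(Mul(Function('g')(1), 11), Function('Z')(x)), 2) = Pow(Add(Mul(3, 11), Mul(15, Add(8, Pow(15, 2), Mul(9, 15)))), 2) = Pow(Add(33, Mul(15, Add(8, 225, 135))), 2) = Pow(Add(33, Mul(15, 368)), 2) = Pow(Add(33, 5520), 2) = Pow(5553, 2) = 30835809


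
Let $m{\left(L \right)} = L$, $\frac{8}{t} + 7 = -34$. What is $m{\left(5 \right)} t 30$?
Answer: $- \frac{1200}{41} \approx -29.268$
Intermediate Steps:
$t = - \frac{8}{41}$ ($t = \frac{8}{-7 - 34} = \frac{8}{-41} = 8 \left(- \frac{1}{41}\right) = - \frac{8}{41} \approx -0.19512$)
$m{\left(5 \right)} t 30 = 5 \left(- \frac{8}{41}\right) 30 = \left(- \frac{40}{41}\right) 30 = - \frac{1200}{41}$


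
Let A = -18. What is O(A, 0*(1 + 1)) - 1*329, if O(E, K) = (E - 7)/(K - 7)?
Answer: -2278/7 ≈ -325.43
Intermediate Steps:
O(E, K) = (-7 + E)/(-7 + K)
O(A, 0*(1 + 1)) - 1*329 = (-7 - 18)/(-7 + 0*(1 + 1)) - 1*329 = -25/(-7 + 0*2) - 329 = -25/(-7 + 0) - 329 = -25/(-7) - 329 = -⅐*(-25) - 329 = 25/7 - 329 = -2278/7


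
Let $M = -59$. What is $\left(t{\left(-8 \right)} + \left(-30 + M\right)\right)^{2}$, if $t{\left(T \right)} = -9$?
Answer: $9604$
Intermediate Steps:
$\left(t{\left(-8 \right)} + \left(-30 + M\right)\right)^{2} = \left(-9 - 89\right)^{2} = \left(-98\right)^{2} = 9604$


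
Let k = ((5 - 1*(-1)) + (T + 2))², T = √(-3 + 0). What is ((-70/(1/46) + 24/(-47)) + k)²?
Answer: 22049662497/2209 - 4751904*I*√3/47 ≈ 9.9817e+6 - 1.7512e+5*I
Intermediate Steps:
T = I*√3 (T = √(-3) = I*√3 ≈ 1.732*I)
k = (8 + I*√3)² (k = ((5 - 1*(-1)) + (I*√3 + 2))² = ((5 + 1) + (2 + I*√3))² = (6 + (2 + I*√3))² = (8 + I*√3)² ≈ 61.0 + 27.713*I)
((-70/(1/46) + 24/(-47)) + k)² = ((-70/(1/46) + 24/(-47)) + (8 + I*√3)²)² = ((-70/1/46 + 24*(-1/47)) + (8 + I*√3)²)² = ((-70*46 - 24/47) + (8 + I*√3)²)² = ((-3220 - 24/47) + (8 + I*√3)²)² = (-151364/47 + (8 + I*√3)²)²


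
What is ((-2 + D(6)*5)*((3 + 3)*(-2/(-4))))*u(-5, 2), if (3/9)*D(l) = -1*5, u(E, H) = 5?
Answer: -1155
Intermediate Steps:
D(l) = -15 (D(l) = 3*(-1*5) = 3*(-5) = -15)
((-2 + D(6)*5)*((3 + 3)*(-2/(-4))))*u(-5, 2) = ((-2 - 15*5)*((3 + 3)*(-2/(-4))))*5 = ((-2 - 75)*(6*(-2*(-¼))))*5 = -462/2*5 = -77*3*5 = -231*5 = -1155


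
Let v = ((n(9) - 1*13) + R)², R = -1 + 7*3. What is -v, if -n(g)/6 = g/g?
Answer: -1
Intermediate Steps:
R = 20 (R = -1 + 21 = 20)
n(g) = -6 (n(g) = -6*g/g = -6*1 = -6)
v = 1 (v = ((-6 - 1*13) + 20)² = ((-6 - 13) + 20)² = (-19 + 20)² = 1² = 1)
-v = -1*1 = -1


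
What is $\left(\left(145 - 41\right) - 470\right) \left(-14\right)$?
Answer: $5124$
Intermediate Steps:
$\left(\left(145 - 41\right) - 470\right) \left(-14\right) = \left(104 - 470\right) \left(-14\right) = \left(-366\right) \left(-14\right) = 5124$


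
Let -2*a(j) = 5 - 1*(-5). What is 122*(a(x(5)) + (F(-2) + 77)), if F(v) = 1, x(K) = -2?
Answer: 8906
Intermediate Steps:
a(j) = -5 (a(j) = -(5 - 1*(-5))/2 = -(5 + 5)/2 = -½*10 = -5)
122*(a(x(5)) + (F(-2) + 77)) = 122*(-5 + (1 + 77)) = 122*(-5 + 78) = 122*73 = 8906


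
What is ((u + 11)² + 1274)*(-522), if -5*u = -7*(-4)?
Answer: -17006238/25 ≈ -6.8025e+5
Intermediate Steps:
u = -28/5 (u = -(-7)*(-4)/5 = -⅕*28 = -28/5 ≈ -5.6000)
((u + 11)² + 1274)*(-522) = ((-28/5 + 11)² + 1274)*(-522) = ((27/5)² + 1274)*(-522) = (729/25 + 1274)*(-522) = (32579/25)*(-522) = -17006238/25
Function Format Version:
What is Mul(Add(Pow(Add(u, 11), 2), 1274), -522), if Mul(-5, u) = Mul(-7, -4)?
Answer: Rational(-17006238, 25) ≈ -6.8025e+5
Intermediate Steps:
u = Rational(-28, 5) (u = Mul(Rational(-1, 5), Mul(-7, -4)) = Mul(Rational(-1, 5), 28) = Rational(-28, 5) ≈ -5.6000)
Mul(Add(Pow(Add(u, 11), 2), 1274), -522) = Mul(Add(Pow(Add(Rational(-28, 5), 11), 2), 1274), -522) = Mul(Add(Pow(Rational(27, 5), 2), 1274), -522) = Mul(Add(Rational(729, 25), 1274), -522) = Mul(Rational(32579, 25), -522) = Rational(-17006238, 25)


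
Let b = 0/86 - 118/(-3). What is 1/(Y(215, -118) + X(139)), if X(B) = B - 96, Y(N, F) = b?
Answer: 3/247 ≈ 0.012146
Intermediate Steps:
b = 118/3 (b = 0*(1/86) - 118*(-⅓) = 0 + 118/3 = 118/3 ≈ 39.333)
Y(N, F) = 118/3
X(B) = -96 + B
1/(Y(215, -118) + X(139)) = 1/(118/3 + (-96 + 139)) = 1/(118/3 + 43) = 1/(247/3) = 3/247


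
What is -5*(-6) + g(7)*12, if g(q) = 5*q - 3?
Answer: 414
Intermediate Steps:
g(q) = -3 + 5*q
-5*(-6) + g(7)*12 = -5*(-6) + (-3 + 5*7)*12 = 30 + (-3 + 35)*12 = 30 + 32*12 = 30 + 384 = 414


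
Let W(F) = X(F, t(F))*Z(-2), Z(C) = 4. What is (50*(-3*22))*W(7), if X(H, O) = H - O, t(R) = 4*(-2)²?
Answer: 118800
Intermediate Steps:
t(R) = 16 (t(R) = 4*4 = 16)
W(F) = -64 + 4*F (W(F) = (F - 1*16)*4 = (F - 16)*4 = (-16 + F)*4 = -64 + 4*F)
(50*(-3*22))*W(7) = (50*(-3*22))*(-64 + 4*7) = (50*(-66))*(-64 + 28) = -3300*(-36) = 118800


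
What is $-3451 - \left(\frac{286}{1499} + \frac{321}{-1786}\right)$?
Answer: $- \frac{9239095131}{2677214} \approx -3451.0$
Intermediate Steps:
$-3451 - \left(\frac{286}{1499} + \frac{321}{-1786}\right) = -3451 - \left(286 \cdot \frac{1}{1499} + 321 \left(- \frac{1}{1786}\right)\right) = -3451 - \left(\frac{286}{1499} - \frac{321}{1786}\right) = -3451 - \frac{29617}{2677214} = - \frac{9239095131}{2677214}$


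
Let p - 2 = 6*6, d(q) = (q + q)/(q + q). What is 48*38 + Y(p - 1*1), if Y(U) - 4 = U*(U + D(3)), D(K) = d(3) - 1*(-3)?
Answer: 3345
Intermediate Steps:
d(q) = 1 (d(q) = (2*q)/((2*q)) = (2*q)*(1/(2*q)) = 1)
D(K) = 4 (D(K) = 1 - 1*(-3) = 1 + 3 = 4)
p = 38 (p = 2 + 6*6 = 2 + 36 = 38)
Y(U) = 4 + U*(4 + U) (Y(U) = 4 + U*(U + 4) = 4 + U*(4 + U))
48*38 + Y(p - 1*1) = 48*38 + (4 + (38 - 1*1)² + 4*(38 - 1*1)) = 1824 + (4 + (38 - 1)² + 4*(38 - 1)) = 1824 + (4 + 37² + 4*37) = 1824 + (4 + 1369 + 148) = 1824 + 1521 = 3345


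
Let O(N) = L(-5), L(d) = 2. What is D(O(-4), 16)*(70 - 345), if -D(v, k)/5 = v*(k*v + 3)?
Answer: 96250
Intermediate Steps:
O(N) = 2
D(v, k) = -5*v*(3 + k*v) (D(v, k) = -5*v*(k*v + 3) = -5*v*(3 + k*v))
D(O(-4), 16)*(70 - 345) = (-5*2*(3 + 16*2))*(70 - 345) = -5*2*(3 + 32)*(-275) = -5*2*35*(-275) = -350*(-275) = 96250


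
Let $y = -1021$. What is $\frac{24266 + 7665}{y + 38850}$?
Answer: $\frac{31931}{37829} \approx 0.84409$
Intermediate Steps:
$\frac{24266 + 7665}{y + 38850} = \frac{24266 + 7665}{-1021 + 38850} = \frac{31931}{37829}$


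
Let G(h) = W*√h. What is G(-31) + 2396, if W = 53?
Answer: 2396 + 53*I*√31 ≈ 2396.0 + 295.09*I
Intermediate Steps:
G(h) = 53*√h
G(-31) + 2396 = 53*√(-31) + 2396 = 53*(I*√31) + 2396 = 53*I*√31 + 2396 = 2396 + 53*I*√31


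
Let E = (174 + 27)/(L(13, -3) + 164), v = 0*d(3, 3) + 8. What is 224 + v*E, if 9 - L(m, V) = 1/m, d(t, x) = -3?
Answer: 65557/281 ≈ 233.30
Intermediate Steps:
L(m, V) = 9 - 1/m
v = 8 (v = 0*(-3) + 8 = 0 + 8 = 8)
E = 2613/2248 (E = (174 + 27)/((9 - 1/13) + 164) = 201/((9 - 1*1/13) + 164) = 201/((9 - 1/13) + 164) = 201/(116/13 + 164) = 201/(2248/13) = 201*(13/2248) = 2613/2248 ≈ 1.1624)
224 + v*E = 224 + 8*(2613/2248) = 224 + 2613/281 = 65557/281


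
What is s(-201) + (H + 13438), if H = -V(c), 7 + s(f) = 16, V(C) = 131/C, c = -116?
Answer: 1559983/116 ≈ 13448.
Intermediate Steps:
s(f) = 9 (s(f) = -7 + 16 = 9)
H = 131/116 (H = -131/(-116) = -131*(-1)/116 = -1*(-131/116) = 131/116 ≈ 1.1293)
s(-201) + (H + 13438) = 9 + (131/116 + 13438) = 9 + 1558939/116 = 1559983/116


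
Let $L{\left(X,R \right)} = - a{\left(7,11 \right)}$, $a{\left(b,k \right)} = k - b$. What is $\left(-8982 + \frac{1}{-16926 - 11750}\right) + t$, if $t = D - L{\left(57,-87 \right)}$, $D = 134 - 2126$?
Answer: $- \frac{314575721}{28676} \approx -10970.0$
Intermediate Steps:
$D = -1992$
$L{\left(X,R \right)} = -4$ ($L{\left(X,R \right)} = - (11 - 7) = \left(-1\right) 4 = -4$)
$t = -1988$ ($t = -1992 - -4 = -1992 + 4 = -1988$)
$\left(-8982 + \frac{1}{-16926 - 11750}\right) + t = \left(-8982 + \frac{1}{-16926 - 11750}\right) - 1988 = \left(-8982 + \frac{1}{-28676}\right) - 1988 = \left(-8982 - \frac{1}{28676}\right) - 1988 = - \frac{257567833}{28676} - 1988 = - \frac{314575721}{28676}$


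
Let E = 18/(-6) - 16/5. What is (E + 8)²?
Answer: 81/25 ≈ 3.2400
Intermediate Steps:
E = -31/5 (E = 18*(-⅙) - 16*⅕ = -3 - 16/5 = -31/5 ≈ -6.2000)
(E + 8)² = (-31/5 + 8)² = (9/5)² = 81/25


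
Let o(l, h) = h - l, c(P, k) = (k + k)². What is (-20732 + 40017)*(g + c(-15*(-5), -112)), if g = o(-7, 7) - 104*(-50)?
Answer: 1068196150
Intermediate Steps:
c(P, k) = 4*k² (c(P, k) = (2*k)² = 4*k²)
g = 5214 (g = (7 - 1*(-7)) - 104*(-50) = (7 + 7) + 5200 = 14 + 5200 = 5214)
(-20732 + 40017)*(g + c(-15*(-5), -112)) = (-20732 + 40017)*(5214 + 4*(-112)²) = 19285*(5214 + 4*12544) = 19285*(5214 + 50176) = 19285*55390 = 1068196150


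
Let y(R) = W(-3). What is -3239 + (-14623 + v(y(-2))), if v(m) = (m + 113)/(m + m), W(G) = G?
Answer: -53641/3 ≈ -17880.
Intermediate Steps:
y(R) = -3
v(m) = (113 + m)/(2*m) (v(m) = (113 + m)/((2*m)) = (113 + m)*(1/(2*m)) = (113 + m)/(2*m))
-3239 + (-14623 + v(y(-2))) = -3239 + (-14623 + (½)*(113 - 3)/(-3)) = -3239 + (-14623 + (½)*(-⅓)*110) = -3239 + (-14623 - 55/3) = -3239 - 43924/3 = -53641/3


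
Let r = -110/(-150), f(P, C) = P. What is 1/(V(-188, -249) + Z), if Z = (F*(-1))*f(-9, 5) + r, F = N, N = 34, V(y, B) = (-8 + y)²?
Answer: 15/580841 ≈ 2.5825e-5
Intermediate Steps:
F = 34
r = 11/15 (r = -110*(-1/150) = 11/15 ≈ 0.73333)
Z = 4601/15 (Z = (34*(-1))*(-9) + 11/15 = -34*(-9) + 11/15 = 306 + 11/15 = 4601/15 ≈ 306.73)
1/(V(-188, -249) + Z) = 1/((-8 - 188)² + 4601/15) = 1/((-196)² + 4601/15) = 1/(38416 + 4601/15) = 1/(580841/15) = 15/580841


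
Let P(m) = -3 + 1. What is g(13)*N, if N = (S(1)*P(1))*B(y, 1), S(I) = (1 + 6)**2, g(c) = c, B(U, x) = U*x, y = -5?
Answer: 6370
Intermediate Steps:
P(m) = -2
S(I) = 49 (S(I) = 7**2 = 49)
N = 490 (N = (49*(-2))*(-5*1) = -98*(-5) = 490)
g(13)*N = 13*490 = 6370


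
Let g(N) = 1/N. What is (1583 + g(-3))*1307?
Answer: 6205636/3 ≈ 2.0685e+6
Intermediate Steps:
(1583 + g(-3))*1307 = (1583 + 1/(-3))*1307 = (1583 - 1/3)*1307 = (4748/3)*1307 = 6205636/3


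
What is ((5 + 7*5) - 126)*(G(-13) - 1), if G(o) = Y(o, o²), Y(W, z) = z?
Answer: -14448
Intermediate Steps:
G(o) = o²
((5 + 7*5) - 126)*(G(-13) - 1) = ((5 + 7*5) - 126)*((-13)² - 1) = ((5 + 35) - 126)*(169 - 1) = (40 - 126)*168 = -86*168 = -14448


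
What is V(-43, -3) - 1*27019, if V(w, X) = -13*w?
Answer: -26460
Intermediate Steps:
V(-43, -3) - 1*27019 = -13*(-43) - 1*27019 = 559 - 27019 = -26460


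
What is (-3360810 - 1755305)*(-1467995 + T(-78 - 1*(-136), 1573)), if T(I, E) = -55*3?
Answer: 7511275398400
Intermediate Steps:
T(I, E) = -165
(-3360810 - 1755305)*(-1467995 + T(-78 - 1*(-136), 1573)) = (-3360810 - 1755305)*(-1467995 - 165) = -5116115*(-1468160) = 7511275398400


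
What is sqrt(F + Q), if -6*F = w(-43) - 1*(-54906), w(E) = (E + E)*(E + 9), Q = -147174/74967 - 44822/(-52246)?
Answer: I*sqrt(36969034320825109225770)/1958362941 ≈ 98.181*I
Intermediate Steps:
Q = -721513655/652787647 (Q = -147174*1/74967 - 44822*(-1/52246) = -49058/24989 + 22411/26123 = -721513655/652787647 ≈ -1.1053)
w(E) = 2*E*(9 + E) (w(E) = (2*E)*(9 + E) = 2*E*(9 + E))
F = -28915/3 (F = -(2*(-43)*(9 - 43) - 1*(-54906))/6 = -(2*(-43)*(-34) + 54906)/6 = -(2924 + 54906)/6 = -1/6*57830 = -28915/3 ≈ -9638.3)
sqrt(F + Q) = sqrt(-28915/3 - 721513655/652787647) = sqrt(-18877519353970/1958362941) = I*sqrt(36969034320825109225770)/1958362941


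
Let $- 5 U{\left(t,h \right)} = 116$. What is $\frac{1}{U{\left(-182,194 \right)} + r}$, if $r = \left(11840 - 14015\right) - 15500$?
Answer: $- \frac{5}{88491} \approx -5.6503 \cdot 10^{-5}$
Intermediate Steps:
$r = -17675$ ($r = \left(11840 - 14015\right) - 15500 = -2175 - 15500 = -17675$)
$U{\left(t,h \right)} = - \frac{116}{5}$ ($U{\left(t,h \right)} = \left(- \frac{1}{5}\right) 116 = - \frac{116}{5}$)
$\frac{1}{U{\left(-182,194 \right)} + r} = \frac{1}{- \frac{116}{5} - 17675} = \frac{1}{- \frac{88491}{5}} = - \frac{5}{88491}$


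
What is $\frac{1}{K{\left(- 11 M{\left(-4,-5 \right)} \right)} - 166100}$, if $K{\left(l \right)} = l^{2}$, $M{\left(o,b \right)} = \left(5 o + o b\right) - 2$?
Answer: $- \frac{1}{165616} \approx -6.0381 \cdot 10^{-6}$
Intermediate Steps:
$M{\left(o,b \right)} = -2 + 5 o + b o$ ($M{\left(o,b \right)} = \left(5 o + b o\right) - 2 = -2 + 5 o + b o$)
$\frac{1}{K{\left(- 11 M{\left(-4,-5 \right)} \right)} - 166100} = \frac{1}{\left(- 11 \left(-2 + 5 \left(-4\right) - -20\right)\right)^{2} - 166100} = \frac{1}{\left(- 11 \left(-2 - 20 + 20\right)\right)^{2} - 166100} = \frac{1}{\left(\left(-11\right) \left(-2\right)\right)^{2} - 166100} = \frac{1}{22^{2} - 166100} = \frac{1}{484 - 166100} = \frac{1}{-165616} = - \frac{1}{165616}$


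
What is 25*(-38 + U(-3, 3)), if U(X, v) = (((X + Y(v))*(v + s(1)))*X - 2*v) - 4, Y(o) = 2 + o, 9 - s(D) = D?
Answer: -2850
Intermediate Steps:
s(D) = 9 - D
U(X, v) = -4 - 2*v + X*(8 + v)*(2 + X + v) (U(X, v) = (((X + (2 + v))*(v + (9 - 1*1)))*X - 2*v) - 4 = (((2 + X + v)*(v + (9 - 1)))*X - 2*v) - 4 = (((2 + X + v)*(v + 8))*X - 2*v) - 4 = (((2 + X + v)*(8 + v))*X - 2*v) - 4 = (((8 + v)*(2 + X + v))*X - 2*v) - 4 = (X*(8 + v)*(2 + X + v) - 2*v) - 4 = (-2*v + X*(8 + v)*(2 + X + v)) - 4 = -4 - 2*v + X*(8 + v)*(2 + X + v))
25*(-38 + U(-3, 3)) = 25*(-38 + (-4 - 2*3 + 8*(-3)**2 + 3*(-3)**2 + 8*(-3)*(2 + 3) - 3*3*(2 + 3))) = 25*(-38 + (-4 - 6 + 8*9 + 3*9 + 8*(-3)*5 - 3*3*5)) = 25*(-38 + (-4 - 6 + 72 + 27 - 120 - 45)) = 25*(-38 - 76) = 25*(-114) = -2850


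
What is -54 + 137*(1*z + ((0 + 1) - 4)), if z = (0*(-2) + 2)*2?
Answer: 83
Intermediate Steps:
z = 4 (z = (0 + 2)*2 = 2*2 = 4)
-54 + 137*(1*z + ((0 + 1) - 4)) = -54 + 137*(1*4 + ((0 + 1) - 4)) = -54 + 137*(4 + (1 - 4)) = -54 + 137*(4 - 3) = -54 + 137*1 = -54 + 137 = 83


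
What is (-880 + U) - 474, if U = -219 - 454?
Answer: -2027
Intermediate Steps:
U = -673
(-880 + U) - 474 = (-880 - 673) - 474 = -1553 - 474 = -2027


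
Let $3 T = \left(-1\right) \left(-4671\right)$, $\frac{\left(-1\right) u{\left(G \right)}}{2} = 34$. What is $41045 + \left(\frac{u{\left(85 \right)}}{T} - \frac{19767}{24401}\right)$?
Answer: $\frac{1559363856578}{37992357} \approx 41044.0$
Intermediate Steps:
$u{\left(G \right)} = -68$ ($u{\left(G \right)} = \left(-2\right) 34 = -68$)
$T = 1557$ ($T = \frac{\left(-1\right) \left(-4671\right)}{3} = \frac{1}{3} \cdot 4671 = 1557$)
$41045 + \left(\frac{u{\left(85 \right)}}{T} - \frac{19767}{24401}\right) = 41045 - \left(\frac{68}{1557} + \frac{19767}{24401}\right) = 41045 - \frac{32436487}{37992357} = \frac{1559363856578}{37992357}$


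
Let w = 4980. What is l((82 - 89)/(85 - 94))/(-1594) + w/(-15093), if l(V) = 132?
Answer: -1655066/4009707 ≈ -0.41277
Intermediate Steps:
l((82 - 89)/(85 - 94))/(-1594) + w/(-15093) = 132/(-1594) + 4980/(-15093) = 132*(-1/1594) + 4980*(-1/15093) = -66/797 - 1660/5031 = -1655066/4009707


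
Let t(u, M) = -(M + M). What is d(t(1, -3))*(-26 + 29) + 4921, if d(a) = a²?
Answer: 5029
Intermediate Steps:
t(u, M) = -2*M
d(t(1, -3))*(-26 + 29) + 4921 = (-2*(-3))²*(-26 + 29) + 4921 = 6²*3 + 4921 = 36*3 + 4921 = 108 + 4921 = 5029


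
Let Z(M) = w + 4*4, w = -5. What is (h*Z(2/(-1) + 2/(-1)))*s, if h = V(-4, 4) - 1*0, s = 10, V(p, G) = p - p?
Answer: 0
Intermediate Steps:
V(p, G) = 0
h = 0 (h = 0 - 1*0 = 0 + 0 = 0)
Z(M) = 11 (Z(M) = -5 + 4*4 = -5 + 16 = 11)
(h*Z(2/(-1) + 2/(-1)))*s = (0*11)*10 = 0*10 = 0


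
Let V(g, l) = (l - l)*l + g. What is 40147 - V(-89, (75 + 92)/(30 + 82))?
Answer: 40236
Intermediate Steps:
V(g, l) = g (V(g, l) = 0*l + g = 0 + g = g)
40147 - V(-89, (75 + 92)/(30 + 82)) = 40147 - 1*(-89) = 40147 + 89 = 40236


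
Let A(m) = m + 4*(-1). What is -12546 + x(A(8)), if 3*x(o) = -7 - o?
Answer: -37649/3 ≈ -12550.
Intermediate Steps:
A(m) = -4 + m (A(m) = m - 4 = -4 + m)
x(o) = -7/3 - o/3 (x(o) = (-7 - o)/3 = -7/3 - o/3)
-12546 + x(A(8)) = -12546 + (-7/3 - (-4 + 8)/3) = -12546 + (-7/3 - 1/3*4) = -12546 + (-7/3 - 4/3) = -12546 - 11/3 = -37649/3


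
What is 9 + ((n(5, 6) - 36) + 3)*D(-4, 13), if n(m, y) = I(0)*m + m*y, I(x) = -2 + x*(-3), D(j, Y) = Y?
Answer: -160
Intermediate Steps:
I(x) = -2 - 3*x
n(m, y) = -2*m + m*y (n(m, y) = (-2 - 3*0)*m + m*y = (-2 + 0)*m + m*y = -2*m + m*y)
9 + ((n(5, 6) - 36) + 3)*D(-4, 13) = 9 + ((5*(-2 + 6) - 36) + 3)*13 = 9 + ((5*4 - 36) + 3)*13 = 9 + ((20 - 36) + 3)*13 = 9 + (-16 + 3)*13 = 9 - 13*13 = 9 - 169 = -160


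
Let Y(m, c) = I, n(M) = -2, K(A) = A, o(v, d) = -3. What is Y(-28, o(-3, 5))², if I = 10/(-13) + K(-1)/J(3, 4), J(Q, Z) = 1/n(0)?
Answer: 256/169 ≈ 1.5148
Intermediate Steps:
J(Q, Z) = -½ (J(Q, Z) = 1/(-2) = 1*(-½) = -½)
I = 16/13 (I = 10/(-13) - 1/(-½) = 10*(-1/13) - 1*(-2) = -10/13 + 2 = 16/13 ≈ 1.2308)
Y(m, c) = 16/13
Y(-28, o(-3, 5))² = (16/13)² = 256/169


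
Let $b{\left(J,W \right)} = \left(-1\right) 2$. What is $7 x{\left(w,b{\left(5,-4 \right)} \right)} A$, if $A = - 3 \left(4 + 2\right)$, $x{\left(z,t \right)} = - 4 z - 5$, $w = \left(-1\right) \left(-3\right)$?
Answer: $2142$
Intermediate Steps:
$w = 3$
$b{\left(J,W \right)} = -2$
$x{\left(z,t \right)} = -5 - 4 z$
$A = -18$ ($A = \left(-3\right) 6 = -18$)
$7 x{\left(w,b{\left(5,-4 \right)} \right)} A = 7 \left(-5 - 12\right) \left(-18\right) = 7 \left(-17\right) \left(-18\right) = \left(-119\right) \left(-18\right) = 2142$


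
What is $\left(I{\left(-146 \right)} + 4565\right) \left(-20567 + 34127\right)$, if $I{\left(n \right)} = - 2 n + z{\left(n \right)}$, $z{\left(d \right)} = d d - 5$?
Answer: $354838080$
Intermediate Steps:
$z{\left(d \right)} = -5 + d^{2}$ ($z{\left(d \right)} = d^{2} - 5 = -5 + d^{2}$)
$I{\left(n \right)} = -5 + n^{2} - 2 n$ ($I{\left(n \right)} = - 2 n + \left(-5 + n^{2}\right) = -5 + n^{2} - 2 n$)
$\left(I{\left(-146 \right)} + 4565\right) \left(-20567 + 34127\right) = \left(\left(-5 + \left(-146\right)^{2} - -292\right) + 4565\right) \left(-20567 + 34127\right) = \left(\left(-5 + 21316 + 292\right) + 4565\right) 13560 = \left(21603 + 4565\right) 13560 = 26168 \cdot 13560 = 354838080$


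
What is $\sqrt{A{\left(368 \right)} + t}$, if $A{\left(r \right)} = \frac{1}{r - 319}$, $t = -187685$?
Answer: $\frac{2 i \sqrt{2299141}}{7} \approx 433.23 i$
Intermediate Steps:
$A{\left(r \right)} = \frac{1}{-319 + r}$
$\sqrt{A{\left(368 \right)} + t} = \sqrt{\frac{1}{-319 + 368} - 187685} = \sqrt{\frac{1}{49} - 187685} = \sqrt{- \frac{9196564}{49}} = \frac{2 i \sqrt{2299141}}{7}$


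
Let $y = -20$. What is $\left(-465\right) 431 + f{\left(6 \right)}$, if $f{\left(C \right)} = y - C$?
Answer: $-200441$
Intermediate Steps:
$f{\left(C \right)} = -20 - C$
$\left(-465\right) 431 + f{\left(6 \right)} = \left(-465\right) 431 - 26 = -200415 - 26 = -200441$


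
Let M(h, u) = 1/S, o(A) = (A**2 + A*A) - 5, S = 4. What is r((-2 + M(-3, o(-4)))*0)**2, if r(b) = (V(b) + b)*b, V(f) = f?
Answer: 0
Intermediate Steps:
o(A) = -5 + 2*A**2 (o(A) = (A**2 + A**2) - 5 = 2*A**2 - 5 = -5 + 2*A**2)
M(h, u) = 1/4
r(b) = 2*b**2 (r(b) = (b + b)*b = (2*b)*b = 2*b**2)
r((-2 + M(-3, o(-4)))*0)**2 = (2*((-2 + 1/4)*0)**2)**2 = (2*(-7/4*0)**2)**2 = (2*0**2)**2 = (2*0)**2 = 0**2 = 0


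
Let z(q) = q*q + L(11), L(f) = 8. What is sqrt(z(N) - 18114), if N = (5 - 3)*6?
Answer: I*sqrt(17962) ≈ 134.02*I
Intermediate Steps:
N = 12 (N = 2*6 = 12)
z(q) = 8 + q**2 (z(q) = q*q + 8 = q**2 + 8 = 8 + q**2)
sqrt(z(N) - 18114) = sqrt((8 + 12**2) - 18114) = sqrt((8 + 144) - 18114) = sqrt(152 - 18114) = sqrt(-17962) = I*sqrt(17962)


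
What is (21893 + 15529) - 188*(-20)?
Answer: 41182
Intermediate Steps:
(21893 + 15529) - 188*(-20) = 37422 + 3760 = 41182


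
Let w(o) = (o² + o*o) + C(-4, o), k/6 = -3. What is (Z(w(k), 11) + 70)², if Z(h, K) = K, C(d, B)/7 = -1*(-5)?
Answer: 6561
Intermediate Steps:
k = -18 (k = 6*(-3) = -18)
C(d, B) = 35 (C(d, B) = 7*(-1*(-5)) = 7*5 = 35)
w(o) = 35 + 2*o² (w(o) = (o² + o*o) + 35 = (o² + o²) + 35 = 2*o² + 35 = 35 + 2*o²)
(Z(w(k), 11) + 70)² = (11 + 70)² = 81² = 6561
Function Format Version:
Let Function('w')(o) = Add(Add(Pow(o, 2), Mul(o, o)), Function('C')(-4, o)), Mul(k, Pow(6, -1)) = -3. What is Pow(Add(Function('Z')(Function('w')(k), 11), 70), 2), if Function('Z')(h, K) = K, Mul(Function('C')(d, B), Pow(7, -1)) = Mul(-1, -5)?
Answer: 6561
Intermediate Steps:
k = -18 (k = Mul(6, -3) = -18)
Function('C')(d, B) = 35 (Function('C')(d, B) = Mul(7, Mul(-1, -5)) = Mul(7, 5) = 35)
Function('w')(o) = Add(35, Mul(2, Pow(o, 2))) (Function('w')(o) = Add(Add(Pow(o, 2), Mul(o, o)), 35) = Add(Add(Pow(o, 2), Pow(o, 2)), 35) = Add(Mul(2, Pow(o, 2)), 35) = Add(35, Mul(2, Pow(o, 2))))
Pow(Add(Function('Z')(Function('w')(k), 11), 70), 2) = Pow(Add(11, 70), 2) = Pow(81, 2) = 6561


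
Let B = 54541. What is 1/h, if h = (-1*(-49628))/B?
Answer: 54541/49628 ≈ 1.0990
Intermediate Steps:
h = 49628/54541 (h = -1*(-49628)/54541 = 49628*(1/54541) = 49628/54541 ≈ 0.90992)
1/h = 1/(49628/54541) = 54541/49628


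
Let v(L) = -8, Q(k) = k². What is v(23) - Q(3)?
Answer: -17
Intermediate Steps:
v(23) - Q(3) = -8 - 1*3² = -8 - 1*9 = -8 - 9 = -17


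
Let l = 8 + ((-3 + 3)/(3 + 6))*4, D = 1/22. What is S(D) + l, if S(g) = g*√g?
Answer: 8 + √22/484 ≈ 8.0097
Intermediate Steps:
D = 1/22 ≈ 0.045455
S(g) = g^(3/2)
l = 8 (l = 8 + (0/9)*4 = 8 + (0*(⅑))*4 = 8 + 0*4 = 8 + 0 = 8)
S(D) + l = (1/22)^(3/2) + 8 = √22/484 + 8 = 8 + √22/484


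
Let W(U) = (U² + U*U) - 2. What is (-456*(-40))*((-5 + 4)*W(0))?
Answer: 36480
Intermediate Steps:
W(U) = -2 + 2*U² (W(U) = (U² + U²) - 2 = 2*U² - 2 = -2 + 2*U²)
(-456*(-40))*((-5 + 4)*W(0)) = (-456*(-40))*((-5 + 4)*(-2 + 2*0²)) = 18240*(-(-2 + 2*0)) = 18240*(-(-2 + 0)) = 18240*(-1*(-2)) = 18240*2 = 36480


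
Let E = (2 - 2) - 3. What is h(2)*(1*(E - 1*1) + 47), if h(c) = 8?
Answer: 344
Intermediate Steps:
E = -3 (E = 0 - 3 = -3)
h(2)*(1*(E - 1*1) + 47) = 8*(1*(-3 - 1*1) + 47) = 8*(1*(-3 - 1) + 47) = 8*(1*(-4) + 47) = 8*(-4 + 47) = 8*43 = 344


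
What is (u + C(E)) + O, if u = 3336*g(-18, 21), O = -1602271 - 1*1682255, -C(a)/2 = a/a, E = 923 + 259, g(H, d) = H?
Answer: -3344576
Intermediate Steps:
E = 1182
C(a) = -2 (C(a) = -2*a/a = -2*1 = -2)
O = -3284526 (O = -1602271 - 1682255 = -3284526)
u = -60048 (u = 3336*(-18) = -60048)
(u + C(E)) + O = (-60048 - 2) - 3284526 = -60050 - 3284526 = -3344576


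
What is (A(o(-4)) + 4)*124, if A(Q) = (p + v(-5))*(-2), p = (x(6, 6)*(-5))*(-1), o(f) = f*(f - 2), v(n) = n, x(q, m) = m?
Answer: -5704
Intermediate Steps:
o(f) = f*(-2 + f)
p = 30 (p = (6*(-5))*(-1) = -30*(-1) = 30)
A(Q) = -50 (A(Q) = (30 - 5)*(-2) = 25*(-2) = -50)
(A(o(-4)) + 4)*124 = (-50 + 4)*124 = -46*124 = -5704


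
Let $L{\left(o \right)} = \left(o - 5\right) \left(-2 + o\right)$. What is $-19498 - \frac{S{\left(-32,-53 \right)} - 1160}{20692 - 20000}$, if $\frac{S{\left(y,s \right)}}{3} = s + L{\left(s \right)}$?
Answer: $- \frac{13500867}{692} \approx -19510.0$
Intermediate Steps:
$L{\left(o \right)} = \left(-5 + o\right) \left(-2 + o\right)$
$S{\left(y,s \right)} = 30 - 18 s + 3 s^{2}$ ($S{\left(y,s \right)} = 3 \left(s + \left(10 + s^{2} - 7 s\right)\right) = 3 \left(10 + s^{2} - 6 s\right) = 30 - 18 s + 3 s^{2}$)
$-19498 - \frac{S{\left(-32,-53 \right)} - 1160}{20692 - 20000} = -19498 - \frac{\left(30 - -954 + 3 \left(-53\right)^{2}\right) - 1160}{20692 - 20000} = -19498 - \frac{\left(30 + 954 + 3 \cdot 2809\right) - 1160}{692} = -19498 - \left(\left(30 + 954 + 8427\right) - 1160\right) \frac{1}{692} = -19498 - \left(9411 - 1160\right) \frac{1}{692} = -19498 - 8251 \cdot \frac{1}{692} = -19498 - \frac{8251}{692} = - \frac{13500867}{692}$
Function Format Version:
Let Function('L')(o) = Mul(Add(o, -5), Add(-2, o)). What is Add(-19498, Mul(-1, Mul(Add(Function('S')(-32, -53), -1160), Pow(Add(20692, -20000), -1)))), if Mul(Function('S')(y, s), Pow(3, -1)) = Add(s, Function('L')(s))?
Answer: Rational(-13500867, 692) ≈ -19510.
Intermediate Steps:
Function('L')(o) = Mul(Add(-5, o), Add(-2, o))
Function('S')(y, s) = Add(30, Mul(-18, s), Mul(3, Pow(s, 2))) (Function('S')(y, s) = Mul(3, Add(s, Add(10, Pow(s, 2), Mul(-7, s)))) = Mul(3, Add(10, Pow(s, 2), Mul(-6, s))) = Add(30, Mul(-18, s), Mul(3, Pow(s, 2))))
Add(-19498, Mul(-1, Mul(Add(Function('S')(-32, -53), -1160), Pow(Add(20692, -20000), -1)))) = Add(-19498, Mul(-1, Mul(Add(Add(30, Mul(-18, -53), Mul(3, Pow(-53, 2))), -1160), Pow(Add(20692, -20000), -1)))) = Add(-19498, Mul(-1, Mul(Add(Add(30, 954, Mul(3, 2809)), -1160), Pow(692, -1)))) = Add(-19498, Mul(-1, Mul(Add(Add(30, 954, 8427), -1160), Rational(1, 692)))) = Add(-19498, Mul(-1, Mul(Add(9411, -1160), Rational(1, 692)))) = Add(-19498, Mul(-1, Mul(8251, Rational(1, 692)))) = Add(-19498, Mul(-1, Rational(8251, 692))) = Add(-19498, Rational(-8251, 692)) = Rational(-13500867, 692)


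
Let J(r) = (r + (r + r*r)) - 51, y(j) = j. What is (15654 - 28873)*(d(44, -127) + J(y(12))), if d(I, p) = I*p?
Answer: 72321149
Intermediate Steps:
J(r) = -51 + r² + 2*r (J(r) = (r + (r + r²)) - 51 = (r² + 2*r) - 51 = -51 + r² + 2*r)
(15654 - 28873)*(d(44, -127) + J(y(12))) = (15654 - 28873)*(44*(-127) + (-51 + 12² + 2*12)) = -13219*(-5588 + (-51 + 144 + 24)) = -13219*(-5588 + 117) = -13219*(-5471) = 72321149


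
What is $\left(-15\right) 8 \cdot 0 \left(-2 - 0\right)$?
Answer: $0$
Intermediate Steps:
$\left(-15\right) 8 \cdot 0 \left(-2 - 0\right) = - 120 \cdot 0 \left(-2 + 0\right) = - 120 \cdot 0 \left(-2\right) = \left(-120\right) 0 = 0$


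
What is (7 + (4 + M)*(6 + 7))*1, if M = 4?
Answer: 111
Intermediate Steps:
(7 + (4 + M)*(6 + 7))*1 = (7 + (4 + 4)*(6 + 7))*1 = (7 + 8*13)*1 = (7 + 104)*1 = 111*1 = 111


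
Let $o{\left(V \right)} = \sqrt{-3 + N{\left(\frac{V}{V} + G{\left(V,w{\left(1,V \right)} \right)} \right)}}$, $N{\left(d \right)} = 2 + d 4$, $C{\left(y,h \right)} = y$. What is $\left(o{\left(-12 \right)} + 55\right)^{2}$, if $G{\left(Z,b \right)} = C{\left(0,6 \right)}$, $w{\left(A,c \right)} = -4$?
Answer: $\left(55 + \sqrt{3}\right)^{2} \approx 3218.5$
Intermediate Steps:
$G{\left(Z,b \right)} = 0$
$N{\left(d \right)} = 2 + 4 d$
$o{\left(V \right)} = \sqrt{3}$ ($o{\left(V \right)} = \sqrt{-3 + \left(2 + 4 \left(\frac{V}{V} + 0\right)\right)} = \sqrt{-3 + \left(2 + 4 \left(1 + 0\right)\right)} = \sqrt{-3 + \left(2 + 4 \cdot 1\right)} = \sqrt{-3 + \left(2 + 4\right)} = \sqrt{-3 + 6} = \sqrt{3}$)
$\left(o{\left(-12 \right)} + 55\right)^{2} = \left(\sqrt{3} + 55\right)^{2} = \left(55 + \sqrt{3}\right)^{2}$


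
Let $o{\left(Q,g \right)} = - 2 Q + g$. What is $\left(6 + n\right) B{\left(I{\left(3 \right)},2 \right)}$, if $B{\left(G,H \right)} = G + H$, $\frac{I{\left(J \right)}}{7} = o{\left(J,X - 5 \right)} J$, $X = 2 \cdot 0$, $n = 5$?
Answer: $-2519$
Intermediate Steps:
$X = 0$
$o{\left(Q,g \right)} = g - 2 Q$
$I{\left(J \right)} = 7 J \left(-5 - 2 J\right)$ ($I{\left(J \right)} = 7 \left(\left(0 - 5\right) - 2 J\right) J = 7 \left(-5 - 2 J\right) J = 7 J \left(-5 - 2 J\right)$)
$\left(6 + n\right) B{\left(I{\left(3 \right)},2 \right)} = \left(6 + 5\right) \left(\left(-7\right) 3 \left(5 + 2 \cdot 3\right) + 2\right) = 11 \left(\left(-7\right) 3 \left(5 + 6\right) + 2\right) = 11 \left(\left(-7\right) 3 \cdot 11 + 2\right) = 11 \left(-231 + 2\right) = 11 \left(-229\right) = -2519$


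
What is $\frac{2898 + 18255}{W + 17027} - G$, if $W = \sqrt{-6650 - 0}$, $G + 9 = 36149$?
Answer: $\frac{- 180700 \sqrt{266} + 615334627 i}{- 17027 i + 5 \sqrt{266}} \approx -36139.0 - 0.0059496 i$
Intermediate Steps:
$G = 36140$ ($G = -9 + 36149 = 36140$)
$W = 5 i \sqrt{266}$ ($W = \sqrt{-6650 + 0} = \sqrt{-6650} = 5 i \sqrt{266} \approx 81.547 i$)
$\frac{2898 + 18255}{W + 17027} - G = \frac{2898 + 18255}{5 i \sqrt{266} + 17027} - 36140 = \frac{21153}{17027 + 5 i \sqrt{266}} - 36140 = -36140 + \frac{21153}{17027 + 5 i \sqrt{266}}$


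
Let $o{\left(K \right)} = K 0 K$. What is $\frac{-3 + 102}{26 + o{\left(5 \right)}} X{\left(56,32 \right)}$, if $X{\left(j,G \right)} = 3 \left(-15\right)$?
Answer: $- \frac{4455}{26} \approx -171.35$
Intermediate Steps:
$o{\left(K \right)} = 0$ ($o{\left(K \right)} = 0 K = 0$)
$X{\left(j,G \right)} = -45$
$\frac{-3 + 102}{26 + o{\left(5 \right)}} X{\left(56,32 \right)} = \frac{-3 + 102}{26 + 0} \left(-45\right) = \frac{99}{26} \left(-45\right) = - \frac{4455}{26}$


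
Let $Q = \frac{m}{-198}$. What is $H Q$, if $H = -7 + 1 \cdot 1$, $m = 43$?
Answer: $\frac{43}{33} \approx 1.303$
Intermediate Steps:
$Q = - \frac{43}{198}$ ($Q = \frac{43}{-198} = 43 \left(- \frac{1}{198}\right) = - \frac{43}{198} \approx -0.21717$)
$H = -6$ ($H = -7 + 1 = -6$)
$H Q = \left(-6\right) \left(- \frac{43}{198}\right) = \frac{43}{33}$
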